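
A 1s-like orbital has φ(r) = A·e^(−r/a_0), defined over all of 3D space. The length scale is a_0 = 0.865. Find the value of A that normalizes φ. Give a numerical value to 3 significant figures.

The normalization condition is ∫|φ|² 4πr² dr = 1 from 0 to ∞.
Carrying out the integral gives A² · π·a_0^3.
Hence A² = 1/[π·a_0^3].
Substituting a_0 = 0.865 gives A² = 0.4918, so A = 0.7013.

A ≈ 0.701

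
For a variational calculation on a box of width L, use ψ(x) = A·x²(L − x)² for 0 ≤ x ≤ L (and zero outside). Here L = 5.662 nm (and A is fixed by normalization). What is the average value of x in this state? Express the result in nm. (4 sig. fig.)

By definition ⟨x⟩ = ∫ x |ψ(x)|² dx.
Evaluating both integrals, ⟨x⟩ = L/2.
With L = 5.662, ⟨x⟩ = 2.8310.

⟨x⟩ ≈ 2.831 nm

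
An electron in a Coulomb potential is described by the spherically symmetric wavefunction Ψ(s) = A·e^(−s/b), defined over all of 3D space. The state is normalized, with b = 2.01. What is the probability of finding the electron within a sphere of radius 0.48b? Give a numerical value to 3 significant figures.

P ≈ 0.0731

With dV = 4πs²ds, the probability is ∫|Ψ|² dV over s ≤ 0.48b.
A² is fixed by ∫₀^∞ 4πs²|Ψ|² ds = 1, i.e. A² = (π·b^3)^(−1).
Let u = s/b; then A², 4π and the length scale all cancel, so P = ∫_{0}^{0.48} u^2·e^(-2·u) du ÷ ∫_{0}^{∞} u^2·e^(-2·u) du.
An antiderivative of u^2·e^(-2·u) is -(2·u^2 + 2·u + 1)·e^(-2·u)/4; evaluating from 0 to 0.48 gives 1/4 - 1513·e^(-24/25)/2500, while the full integral is 1/4.
The region integral divided by the full integral gives P = 0.07309.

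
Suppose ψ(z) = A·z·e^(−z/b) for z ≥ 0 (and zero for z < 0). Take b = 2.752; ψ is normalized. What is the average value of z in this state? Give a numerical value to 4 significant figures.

⟨z⟩ ≈ 4.128

⟨z⟩ = ∫ z |ψ|² dz over the full domain.
Recall ∫₀^∞ z^m e^(−z/β) dz = m!·β^(m+1), since the A² factors cancel between numerator and denominator, ⟨z⟩ = 3·b/2.
Putting b = 2.752 gives 4.1280.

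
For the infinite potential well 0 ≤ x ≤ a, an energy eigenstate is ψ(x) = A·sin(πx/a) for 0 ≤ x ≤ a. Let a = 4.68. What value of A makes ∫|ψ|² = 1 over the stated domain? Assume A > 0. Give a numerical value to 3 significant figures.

Require ∫ |ψ|² dx = 1 over the whole domain.
With ∫₀^a sin²(nπx/a) dx = a/2, with ψ = A·sin(πx/a), the integral evaluates to A²·[a/2].
Plugging in a = 4.68 yields A = 0.6537.

A ≈ 0.654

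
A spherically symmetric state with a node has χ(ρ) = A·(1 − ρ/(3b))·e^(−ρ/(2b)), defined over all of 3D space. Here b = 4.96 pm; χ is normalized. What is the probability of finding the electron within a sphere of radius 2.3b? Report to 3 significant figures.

P ≈ 0.343

With dV = 4πρ²dρ, the probability is ∫|χ|² dV over ρ ≤ 2.3b.
The full normalization integral is A²·[8·π·b^3/3] = 1, fixing A².
Substituting u = ρ/b, A², 4π and the length scale all cancel in the ratio: P = ∫_{0}^{2.3} u^2·(1 - u/3)^2·e^(-u) du / ∫_{0}^{∞} u^2·(1 - u/3)^2·e^(-u) du.
With ∫ u^2·(1 - u/3)^2·e^(-u) du = (-u^4 + 2·u^3 - 3·u^2 - 6·u - 6)·e^(-u)/9 + C, the region integral is ≈ 0.22865 and the full one is 2/3.
The region integral divided by the full integral gives P = 0.3430.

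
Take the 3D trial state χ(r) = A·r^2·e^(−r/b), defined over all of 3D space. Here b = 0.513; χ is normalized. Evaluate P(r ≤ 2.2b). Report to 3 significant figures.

P ≈ 0.156

With dV = 4πr²dr, the probability is ∫|χ|² dV over r ≤ 2.2b.
The full normalization integral is A²·[45·π·b^7/2] = 1, fixing A².
Substituting u = r/b, A², 4π and the length scale all cancel in the ratio: P = ∫_{0}^{2.2} u^6·e^(-2·u) du / ∫_{0}^{∞} u^6·e^(-2·u) du.
With ∫ u^6·e^(-2·u) du = -(4·u^6 + 12·u^5 + 30·u^4 + 60·u^3 + 90·u^2 + 90·u + 45)·e^(-2·u)/8 + C, the region integral is ≈ 0.87950 and the full one is 45/8.
The region integral divided by the full integral gives P = 0.1564.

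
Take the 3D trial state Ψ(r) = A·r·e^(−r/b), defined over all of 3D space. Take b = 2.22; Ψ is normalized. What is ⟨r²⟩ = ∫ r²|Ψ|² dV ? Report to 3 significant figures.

⟨r^2⟩ ≈ 37.0

⟨r²⟩ = ∫ r^2 |Ψ|² 4πr² dr over the full domain.
Since the A² factors cancel between numerator and denominator, ⟨r²⟩ = 15·b^2/2.
Putting b = 2.22 gives 36.96.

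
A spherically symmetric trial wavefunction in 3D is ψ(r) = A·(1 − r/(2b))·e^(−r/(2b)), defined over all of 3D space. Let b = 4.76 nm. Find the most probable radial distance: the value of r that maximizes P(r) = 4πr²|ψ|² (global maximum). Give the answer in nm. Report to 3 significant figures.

r ≈ 24.9 nm

The maximum of P(r) = 4πr²|ψ|² occurs where its derivative vanishes.
Solving yields r = b·(√(5) + 3).
With b = 4.76, the most probable radial distance is 24.92 nm.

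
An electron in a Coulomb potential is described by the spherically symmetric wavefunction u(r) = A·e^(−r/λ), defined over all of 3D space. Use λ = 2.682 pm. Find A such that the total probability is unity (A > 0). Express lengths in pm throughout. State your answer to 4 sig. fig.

Require ∫ |u|² 4πr² dr = 1 over the whole domain.
The angular integral contributes 4π, leaving ∫₀^∞ r²|u|² dr.
With ∫₀^∞ r^2 e^(−αr) dr = 2!/α^3, ∫|u|² 4πr² dr = A²·(π·λ^3).
With λ = 2.682: A² = 0.016500 and A = 0.12845.

A ≈ 0.1285 pm^(-3/2)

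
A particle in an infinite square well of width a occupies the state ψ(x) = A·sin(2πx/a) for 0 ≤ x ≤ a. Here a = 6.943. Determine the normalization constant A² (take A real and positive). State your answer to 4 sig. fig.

The normalization condition is ∫|ψ|² dx = 1 from 0 to a.
Using sin²θ = (1 − cos 2θ)/2, the integral (without the A² prefactor) comes out to a/2.
Substituting a = 6.943 gives A² = 0.28806, so A = 0.53671.

A^2 ≈ 0.2881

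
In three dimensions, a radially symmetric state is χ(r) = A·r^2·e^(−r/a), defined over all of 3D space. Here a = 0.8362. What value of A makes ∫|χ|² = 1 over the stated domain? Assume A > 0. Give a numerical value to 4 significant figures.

Require ∫ |χ|² 4πr² dr = 1 over the whole domain.
∫|χ|² 4πr² dr = A²·(45·π·a^7/2).
Setting this equal to 1 gives A² = 1/(45·π·a^7/2).
Plugging in a = 0.8362 yields A = 0.22246.

A ≈ 0.2225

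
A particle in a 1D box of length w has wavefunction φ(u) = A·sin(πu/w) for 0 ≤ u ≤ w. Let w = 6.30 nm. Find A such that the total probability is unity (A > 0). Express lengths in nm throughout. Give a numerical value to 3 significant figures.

A ≈ 0.563 nm^(-1/2)

The normalization condition is ∫|φ|² du = 1 from 0 to w.
The integral (without the A² prefactor) comes out to w/2.
Plugging in w = 6.30 yields A = 0.5634.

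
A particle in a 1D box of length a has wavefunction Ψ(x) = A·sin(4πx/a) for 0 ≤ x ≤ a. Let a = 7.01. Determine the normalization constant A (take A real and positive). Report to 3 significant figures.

Normalization requires ∫|Ψ|² dx = 1, integrated from 0 to a.
Using sin²θ = (1 − cos 2θ)/2, ∫|Ψ|² dx = A²·(a/2).
With a = 7.01: A² = 0.2853 and A = 0.5341.

A ≈ 0.534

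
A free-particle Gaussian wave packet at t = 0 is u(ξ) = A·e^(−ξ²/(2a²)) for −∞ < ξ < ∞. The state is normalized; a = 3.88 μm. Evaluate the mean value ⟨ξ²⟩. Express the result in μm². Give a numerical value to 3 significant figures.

⟨ξ²⟩ = ∫ ξ^2 |u|² dξ over the full domain.
Evaluating both integrals, ⟨ξ²⟩ = a^2/2.
With a = 3.88, ⟨ξ^2⟩ = 7.527.

⟨ξ^2⟩ ≈ 7.53 μm^2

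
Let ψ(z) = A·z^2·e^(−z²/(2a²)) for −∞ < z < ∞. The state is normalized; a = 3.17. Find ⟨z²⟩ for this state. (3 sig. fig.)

⟨z²⟩ = ∫ z^2 |ψ|² dz over the full domain.
Evaluating both integrals, ⟨z²⟩ = 5·a^2/2.
Putting a = 3.17 gives 25.12.

⟨z^2⟩ ≈ 25.1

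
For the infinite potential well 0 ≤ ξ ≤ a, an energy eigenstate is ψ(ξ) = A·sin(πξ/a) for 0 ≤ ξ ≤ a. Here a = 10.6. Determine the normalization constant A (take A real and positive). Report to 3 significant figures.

The normalization condition is ∫|ψ|² dξ = 1 from 0 to a.
Using sin²θ = (1 − cos 2θ)/2, with ψ = A·sin(πξ/a), the integral evaluates to A²·[a/2].
Setting this equal to 1 gives A² = 1/(a/2).
Plugging in a = 10.6 yields A = 0.4344.

A ≈ 0.434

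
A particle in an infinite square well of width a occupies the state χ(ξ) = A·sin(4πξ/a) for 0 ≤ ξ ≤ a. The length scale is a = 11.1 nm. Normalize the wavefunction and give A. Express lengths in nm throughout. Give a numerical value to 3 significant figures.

Require ∫ |χ|² dξ = 1 over the whole domain.
Carrying out the integral gives A² · a/2.
With a = 11.1: A² = 0.1802 and A = 0.4245.

A ≈ 0.424 nm^(-1/2)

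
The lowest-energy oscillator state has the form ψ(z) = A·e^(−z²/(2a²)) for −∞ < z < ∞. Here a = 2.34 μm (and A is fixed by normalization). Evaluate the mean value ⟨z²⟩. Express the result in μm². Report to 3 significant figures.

By definition ⟨z²⟩ = ∫ z^2 |ψ(z)|² dz.
With ∫_{−∞}^{∞} z^(2m) e^(−αz²) dz = (2m−1)!!·√π / (2^m α^(m+1/2)), since the A² factors cancel between numerator and denominator, ⟨z²⟩ = a^2/2.
With a = 2.34, ⟨z^2⟩ = 2.738.

⟨z^2⟩ ≈ 2.74 μm^2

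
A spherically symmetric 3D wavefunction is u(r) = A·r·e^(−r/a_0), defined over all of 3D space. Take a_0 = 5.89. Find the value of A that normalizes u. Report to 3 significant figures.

The normalization condition is ∫|u|² 4πr² dr = 1 from 0 to ∞.
The angular integral contributes 4π, leaving ∫₀^∞ r²|u|² dr.
With u = A·r·e^(−r/a_0), the integral evaluates to A²·[3·π·a_0^5].
Substituting a_0 = 5.89 gives A² = 0.00001497, so A = 0.003869.

A ≈ 0.00387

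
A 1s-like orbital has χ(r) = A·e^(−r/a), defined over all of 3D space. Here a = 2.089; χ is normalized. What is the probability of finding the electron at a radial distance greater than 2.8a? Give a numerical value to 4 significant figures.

Integrate the radial probability density 4πr²|χ|² over r > 2.8a.
The full normalization integral is A²·[π·a^3] = 1, fixing A².
Substituting u = r/a, A², 4π and the length scale all cancel in the ratio: P = ∫_{2.8}^{∞} u^2·e^(-2·u) du / ∫_{0}^{∞} u^2·e^(-2·u) du.
Using ∫ u^2·e^(-2·u) du = -(2·u^2 + 2·u + 1)·e^(-2·u)/4, the numerator is 557·e^(-28/5)/100 and the denominator is 1/4.
The region integral divided by the full integral gives P = 0.082388.

P ≈ 0.08239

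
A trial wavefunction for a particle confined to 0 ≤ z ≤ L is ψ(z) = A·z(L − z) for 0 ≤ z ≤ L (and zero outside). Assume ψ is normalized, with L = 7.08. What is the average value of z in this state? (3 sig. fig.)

⟨z⟩ = ∫ z |ψ|² dz over the full domain.
Since the A² factors cancel between numerator and denominator, ⟨z⟩ = L/2.
Putting L = 7.08 gives 3.540.

⟨z⟩ ≈ 3.54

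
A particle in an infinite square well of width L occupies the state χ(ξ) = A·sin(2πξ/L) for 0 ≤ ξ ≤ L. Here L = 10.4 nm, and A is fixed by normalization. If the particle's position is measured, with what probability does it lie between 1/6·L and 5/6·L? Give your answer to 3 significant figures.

P ≈ 0.804

The probability is P = ∫ |χ|² dξ over [1/6·L, 5/6·L].
Since A² = 1/(L/2), this is the region integral divided by the full normalization integral.
Substituting u = ξ/L, A² and the length scale cancel in the ratio: P = ∫_{1/6}^{5/6} sin(2·π·u)^2 du / ∫_{0}^{1} sin(2·π·u)^2 du.
An antiderivative of sin(2·π·u)^2 is u/2 - sin(4·π·u)/(8·π); evaluating from 1/6 to 5/6 gives √(3)/(8·π) + 1/3, while the full integral is 1/2.
Taking the ratio, P = √(3)/(4·π) + 2/3.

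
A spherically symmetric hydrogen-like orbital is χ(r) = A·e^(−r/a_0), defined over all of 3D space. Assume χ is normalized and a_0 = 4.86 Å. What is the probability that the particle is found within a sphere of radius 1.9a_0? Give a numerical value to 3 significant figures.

P ≈ 0.731

With dV = 4πr²dr, the probability is ∫|χ|² dV over r ≤ 1.9a_0.
A² is fixed by ∫₀^∞ 4πr²|χ|² dr = 1, i.e. A² = (π·a_0^3)^(−1).
Substituting u = r/a_0, A², 4π and the length scale all cancel in the ratio: P = ∫_{0}^{1.9} u^2·e^(-2·u) du / ∫_{0}^{∞} u^2·e^(-2·u) du.
Using ∫ u^2·e^(-2·u) du = -(2·u^2 + 2·u + 1)·e^(-2·u)/4, the numerator is 1/4 - 601·e^(-19/5)/200 and the denominator is 1/4.
This evaluates to P = 0.7311.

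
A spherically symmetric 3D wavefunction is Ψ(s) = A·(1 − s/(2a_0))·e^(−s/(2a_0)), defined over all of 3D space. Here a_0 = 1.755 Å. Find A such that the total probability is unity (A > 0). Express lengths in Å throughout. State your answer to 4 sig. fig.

We need A² ∫|f|² 4πs² ds = 1, taking the integral from 0 to ∞.
In 3D with spherical symmetry the volume element is 4πs² ds.
Recall ∫₀^∞ s^m e^(−s/β) ds = m!·β^(m+1), with Ψ = A·(1 − s/(2a_0))·e^(−s/(2a_0)), the integral evaluates to A²·[8·π·a_0^3].
Setting this equal to 1 gives A² = 1/(8·π·a_0^3).
Substituting a_0 = 1.755 gives A² = 0.0073609, so A = 0.085795.

A ≈ 0.08580 Å^(-3/2)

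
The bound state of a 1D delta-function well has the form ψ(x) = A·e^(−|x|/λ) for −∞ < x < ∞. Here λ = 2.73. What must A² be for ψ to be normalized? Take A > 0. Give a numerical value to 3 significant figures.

Normalization requires ∫|ψ|² dx = 1, integrated from −∞ to ∞.
∫|ψ|² dx = A²·(λ).
Setting this equal to 1 gives A² = 1/(λ).
Substituting λ = 2.73 gives A² = 0.3663, so A = 0.6052.

A^2 ≈ 0.366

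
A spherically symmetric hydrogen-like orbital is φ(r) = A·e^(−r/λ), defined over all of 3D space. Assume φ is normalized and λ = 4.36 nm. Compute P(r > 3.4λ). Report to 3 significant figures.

P = ∫ |φ|² 4πr² dr over r > 3.4λ.
A² is fixed by ∫₀^∞ 4πr²|φ|² dr = 1, i.e. A² = (π·λ^3)^(−1).
In terms of u = r/λ (A², 4π and the length scale all cancel between numerator and denominator), P = [∫_{3.4}^{∞} u^2·e^(-2·u) du] / [∫_{0}^{∞} u^2·e^(-2·u) du].
With ∫ u^2·e^(-2·u) du = -(2·u^2 + 2·u + 1)·e^(-2·u)/4 + C, the region integral is 773·e^(-34/5)/100 and the full one is 1/4.
Taking the ratio yields P = 0.03444.

P ≈ 0.0344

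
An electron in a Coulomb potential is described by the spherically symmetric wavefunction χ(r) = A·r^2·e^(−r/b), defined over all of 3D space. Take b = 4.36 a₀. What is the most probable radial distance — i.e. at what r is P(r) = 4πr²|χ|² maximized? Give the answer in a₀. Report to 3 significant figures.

The maximum of P(r) = 4πr²|χ|² occurs where its derivative vanishes.
This gives r = 3·b.
With b = 4.36, the most probable radial distance is 13.08 a₀.

r ≈ 13.1 a₀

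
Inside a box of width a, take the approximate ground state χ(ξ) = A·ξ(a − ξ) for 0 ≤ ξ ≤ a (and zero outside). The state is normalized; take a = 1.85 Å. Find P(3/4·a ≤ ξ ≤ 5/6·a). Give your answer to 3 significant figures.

P = ∫_{3/4·a}^{5/6·a} |χ(ξ)|² dξ.
The normalization integral ∫|χ|²dξ over the whole domain equals a^5/30·A², and A² cancels in the ratio.
Let u = ξ/a; then A² and the length scale cancel, so P = ∫_{3/4}^{5/6} u^2·(1 - u)^2 du ÷ ∫_{0}^{1} u^2·(1 - u)^2 du.
An antiderivative of u^2·(1 - u)^2 is u^3·(6·u^2 - 15·u + 10)/30; evaluating from 3/4 to 5/6 gives ≈ 0.0022674, while the full integral is 1/30.
Taking the ratio, P = 0.06802.

P ≈ 0.0680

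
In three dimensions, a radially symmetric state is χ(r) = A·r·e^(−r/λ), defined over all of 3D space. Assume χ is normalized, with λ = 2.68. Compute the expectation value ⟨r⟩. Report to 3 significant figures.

The expectation value is the |χ|²-weighted average of r: ∫ r|χ|² 4πr² dr.
The ratio of the moment integral to the normalization integral gives ⟨r⟩ = 5·λ/2.
With λ = 2.68, ⟨r⟩ = 6.700.

⟨r⟩ ≈ 6.70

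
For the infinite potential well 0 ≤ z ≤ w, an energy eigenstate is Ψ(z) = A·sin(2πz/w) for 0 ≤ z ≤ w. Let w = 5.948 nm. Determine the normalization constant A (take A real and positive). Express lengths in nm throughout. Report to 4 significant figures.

A ≈ 0.5799 nm^(-1/2)

We need A² ∫|f|² dz = 1, taking the integral from 0 to w.
With Ψ = A·sin(2πz/w), the integral evaluates to A²·[w/2].
Hence A² = 1/[w/2].
Plugging in w = 5.948 yields A = 0.57987.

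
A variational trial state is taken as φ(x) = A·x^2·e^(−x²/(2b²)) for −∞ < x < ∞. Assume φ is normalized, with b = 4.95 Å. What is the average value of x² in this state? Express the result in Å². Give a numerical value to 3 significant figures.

⟨x^2⟩ ≈ 61.3 Å^2

The expectation value is the |φ|²-weighted average of x^2: ∫ x^2|φ|² dx.
Using the Gaussian integral ∫_{−∞}^{∞} e^(−αx²) dx = √(π/α), the ratio of the moment integral to the normalization integral gives ⟨x²⟩ = 5·b^2/2.
Putting b = 4.95 gives 61.26.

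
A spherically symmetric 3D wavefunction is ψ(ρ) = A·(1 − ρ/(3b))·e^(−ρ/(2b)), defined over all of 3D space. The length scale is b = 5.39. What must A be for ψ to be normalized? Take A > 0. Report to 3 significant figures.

The normalization condition is ∫|ψ|² 4πρ² dρ = 1 from 0 to ∞.
The angular integral contributes 4π, leaving ∫₀^∞ ρ²|ψ|² dρ.
With ψ = A·(1 − ρ/(3b))·e^(−ρ/(2b)), the integral evaluates to A²·[8·π·b^3/3].
Hence A² = 1/[8·π·b^3/3].
Plugging in b = 5.39 yields A = 0.02761.

A ≈ 0.0276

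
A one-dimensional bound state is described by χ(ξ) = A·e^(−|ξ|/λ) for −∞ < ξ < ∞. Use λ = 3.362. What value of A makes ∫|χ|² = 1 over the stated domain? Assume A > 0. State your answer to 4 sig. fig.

The normalization condition is ∫|χ|² dξ = 1 from −∞ to ∞.
Recall ∫₀^∞ ξ^m e^(−ξ/β) dξ = m!·β^(m+1), carrying out the integral gives A² · λ.
Hence A² = 1/[λ].
Substituting λ = 3.362 gives A² = 0.29744, so A = 0.54538.

A ≈ 0.5454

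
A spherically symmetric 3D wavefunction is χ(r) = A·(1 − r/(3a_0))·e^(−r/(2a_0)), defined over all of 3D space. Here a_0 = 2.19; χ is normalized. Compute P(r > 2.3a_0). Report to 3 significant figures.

P ≈ 0.657

With dV = 4πr²dr, the probability is ∫|χ|² dV over r > 2.3a_0.
Normalization gives A² = 1/(8·π·a_0^3/3).
Let u = r/a_0; then A², 4π and the length scale all cancel, so P = ∫_{2.3}^{∞} u^2·(1 - u/3)^2·e^(-u) du ÷ ∫_{0}^{∞} u^2·(1 - u/3)^2·e^(-u) du.
An antiderivative of u^2·(1 - u/3)^2·e^(-u) is (-u^4 + 2·u^3 - 3·u^2 - 6·u - 6)·e^(-u)/9; evaluating from 2.3 to ∞ gives ≈ 0.43802, while the full integral is 2/3.
The region integral divided by the full integral gives P = 0.6570.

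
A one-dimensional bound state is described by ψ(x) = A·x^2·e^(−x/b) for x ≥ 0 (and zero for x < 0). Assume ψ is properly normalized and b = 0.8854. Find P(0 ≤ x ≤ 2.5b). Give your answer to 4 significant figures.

P ≈ 0.5595

|ψ|² is the probability density, so P = ∫_{0}^{2.5b} |ψ|² dx.
Since A² = 1/(3·b^5/4), this is the region integral divided by the full normalization integral.
Substituting u = x/b, A² and the length scale cancel in the ratio: P = ∫_{0}^{2.5} u^4·e^(-2·u) du / ∫_{0}^{∞} u^4·e^(-2·u) du.
With ∫ u^4·e^(-2·u) du = -(u^4/2 + u^3 + 3·u^2/2 + 3·u/2 + 3/4)·e^(-2·u) + C, the region integral is 3/4 - 1569·e^(-5)/32 and the full one is 3/4.
This works out to P = 0.55951.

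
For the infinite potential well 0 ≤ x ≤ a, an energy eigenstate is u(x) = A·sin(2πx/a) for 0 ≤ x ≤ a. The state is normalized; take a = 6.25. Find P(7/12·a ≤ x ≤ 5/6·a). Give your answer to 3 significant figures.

P ≈ 0.388

P = ∫_{7/12·a}^{5/6·a} |u(x)|² dx.
Since A² = 1/(a/2), this is the region integral divided by the full normalization integral.
Let t = x/a; then A² and the length scale cancel, so P = ∫_{7/12}^{5/6} sin(2·π·t)^2 dt ÷ ∫_{0}^{1} sin(2·π·t)^2 dt.
With ∫ sin(2·π·t)^2 dt = t/2 - sin(4·π·t)/(8·π) + C, the region integral is √(3)/(8·π) + 1/8 and the full one is 1/2.
Evaluating gives P = (√(3) + π)/(4·π).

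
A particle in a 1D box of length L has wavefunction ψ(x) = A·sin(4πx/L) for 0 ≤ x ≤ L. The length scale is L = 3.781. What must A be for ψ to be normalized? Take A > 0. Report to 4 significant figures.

A ≈ 0.7273

Require ∫ |ψ|² dx = 1 over the whole domain.
∫|ψ|² dx = A²·(L/2).
Hence A² = 1/[L/2].
With L = 3.781: A² = 0.52896 and A = 0.72730.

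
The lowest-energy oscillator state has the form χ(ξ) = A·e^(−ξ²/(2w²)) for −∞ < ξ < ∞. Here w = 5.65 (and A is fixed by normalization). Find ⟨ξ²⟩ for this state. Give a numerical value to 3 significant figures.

⟨ξ^2⟩ ≈ 16.0

The expectation value is the |χ|²-weighted average of ξ^2: ∫ ξ^2|χ|² dξ.
The ratio of the moment integral to the normalization integral gives ⟨ξ²⟩ = w^2/2.
With w = 5.65, ⟨ξ^2⟩ = 15.96.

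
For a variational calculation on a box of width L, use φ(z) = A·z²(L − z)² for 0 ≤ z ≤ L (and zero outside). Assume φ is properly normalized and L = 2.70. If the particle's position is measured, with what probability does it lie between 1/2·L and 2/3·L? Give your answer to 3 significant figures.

P ≈ 0.355

P = ∫_{1/2·L}^{2/3·L} |φ(z)|² dz.
The normalization integral ∫|φ|²dz over the whole domain equals L^9/630·A², and A² cancels in the ratio.
Let u = z/L; then A² and the length scale cancel, so P = ∫_{1/2}^{2/3} u^4·(1 - u)^4 du ÷ ∫_{0}^{1} u^4·(1 - u)^4 du.
Using ∫ u^4·(1 - u)^4 du = u^5·(70·u^4 - 315·u^3 + 540·u^2 - 420·u + 126)/630, the numerator is ≈ 0.00056374 and the denominator is 1/630.
This works out to P = 0.3552.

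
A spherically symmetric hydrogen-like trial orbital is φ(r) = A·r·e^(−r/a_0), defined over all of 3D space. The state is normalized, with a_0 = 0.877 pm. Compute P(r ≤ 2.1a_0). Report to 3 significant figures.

P ≈ 0.410

P = ∫ |φ|² 4πr² dr over r ≤ 2.1a_0.
The full normalization integral is A²·[3·π·a_0^5] = 1, fixing A².
Let u = r/a_0; then A², 4π and the length scale all cancel, so P = ∫_{0}^{2.1} u^4·e^(-2·u) du ÷ ∫_{0}^{∞} u^4·e^(-2·u) du.
An antiderivative of u^4·e^(-2·u) is -(u^4/2 + u^3 + 3·u^2/2 + 3·u/2 + 3/4)·e^(-2·u); evaluating from 0 to 2.1 gives ≈ 0.30763, while the full integral is 3/4.
Taking the ratio yields P = 0.4102.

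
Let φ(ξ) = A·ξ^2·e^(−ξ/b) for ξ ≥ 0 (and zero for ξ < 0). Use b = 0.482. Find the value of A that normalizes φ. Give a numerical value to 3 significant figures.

Require ∫ |φ|² dξ = 1 over the whole domain.
With φ = A·ξ^2·e^(−ξ/b), the integral evaluates to A²·[3·b^5/4].
Substituting b = 0.482 gives A² = 51.25, so A = 7.159.

A ≈ 7.16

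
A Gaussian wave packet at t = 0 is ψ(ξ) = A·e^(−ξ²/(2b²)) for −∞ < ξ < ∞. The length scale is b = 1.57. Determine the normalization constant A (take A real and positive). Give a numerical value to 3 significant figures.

Normalization requires ∫|ψ|² dξ = 1, integrated from −∞ to ∞.
Using the Gaussian integral ∫_{−∞}^{∞} e^(−αξ²) dξ = √(π/α), with ψ = A·e^(−ξ²/(2b²)), the integral evaluates to A²·[√(π)·b].
So A² = (√(π)·b)^(−1).
Plugging in b = 1.57 yields A = 0.5995.

A ≈ 0.599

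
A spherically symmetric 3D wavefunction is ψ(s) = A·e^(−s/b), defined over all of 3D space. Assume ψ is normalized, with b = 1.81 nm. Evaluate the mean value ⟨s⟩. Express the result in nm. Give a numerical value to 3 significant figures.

⟨s⟩ ≈ 2.72 nm

The expectation value is the |ψ|²-weighted average of s: ∫ s|ψ|² 4πs² ds.
The ratio of the moment integral to the normalization integral gives ⟨s⟩ = 3·b/2.
Putting b = 1.81 gives 2.715.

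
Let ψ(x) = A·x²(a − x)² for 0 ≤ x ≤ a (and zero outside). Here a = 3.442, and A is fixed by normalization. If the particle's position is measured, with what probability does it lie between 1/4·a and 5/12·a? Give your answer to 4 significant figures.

P ≈ 0.2534

The probability is P = ∫ |ψ|² dx over [1/4·a, 5/12·a].
Since A² = 1/(a^9/630), this is the region integral divided by the full normalization integral.
Let u = x/a; then A² and the length scale cancel, so P = ∫_{1/4}^{5/12} u^4·(1 - u)^4 du ÷ ∫_{0}^{1} u^4·(1 - u)^4 du.
With ∫ u^4·(1 - u)^4 du = u^5·(70·u^4 - 315·u^3 + 540·u^2 - 420·u + 126)/630 + C, the region integral is ≈ 0.000402226 and the full one is 1/630.
This works out to P = 0.25340.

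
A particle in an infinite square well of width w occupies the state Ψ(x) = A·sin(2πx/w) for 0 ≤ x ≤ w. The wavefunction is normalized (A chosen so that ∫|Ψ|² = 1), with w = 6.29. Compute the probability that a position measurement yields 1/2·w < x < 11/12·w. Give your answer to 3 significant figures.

|Ψ|² is the probability density, so P = ∫_{1/2·w}^{11/12·w} |Ψ|² dx.
With A² fixed by ∫|Ψ|² = 1, i.e. A² = (w/2)^(−1), substitute and integrate.
In terms of u = x/w (A² and the length scale cancel between numerator and denominator), P = [∫_{1/2}^{11/12} sin(2·π·u)^2 du] / [∫_{0}^{1} sin(2·π·u)^2 du].
Using ∫ sin(2·π·u)^2 du = u/2 - sin(4·π·u)/(8·π), the numerator is √(3)/(16·π) + 5/24 and the denominator is 1/2.
Taking the ratio, P = √(3)/(8·π) + 5/12.

P ≈ 0.486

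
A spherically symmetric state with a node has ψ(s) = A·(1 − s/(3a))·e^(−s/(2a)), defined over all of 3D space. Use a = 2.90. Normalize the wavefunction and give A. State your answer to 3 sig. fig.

The normalization condition is ∫|ψ|² 4πs² ds = 1 from 0 to ∞.
Recall ∫₀^∞ s^m e^(−s/β) ds = m!·β^(m+1), the integral (without the A² prefactor) comes out to 8·π·a^3/3.
Hence A² = 1/[8·π·a^3/3].
Substituting a = 2.90 gives A² = 0.004894, so A = 0.06996.

A ≈ 0.0700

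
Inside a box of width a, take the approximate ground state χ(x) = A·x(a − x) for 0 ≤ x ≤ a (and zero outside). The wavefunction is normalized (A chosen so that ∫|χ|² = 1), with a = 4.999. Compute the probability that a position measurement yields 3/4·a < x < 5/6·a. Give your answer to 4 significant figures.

P ≈ 0.06802

|χ|² is the probability density, so P = ∫_{3/4·a}^{5/6·a} |χ|² dx.
The normalization integral ∫|χ|²dx over the whole domain equals a^5/30·A², and A² cancels in the ratio.
Let u = x/a; then A² and the length scale cancel, so P = ∫_{3/4}^{5/6} u^2·(1 - u)^2 du ÷ ∫_{0}^{1} u^2·(1 - u)^2 du.
Using ∫ u^2·(1 - u)^2 du = u^3·(6·u^2 - 15·u + 10)/30, the numerator is ≈ 0.00226739 and the denominator is 1/30.
Evaluating gives P = 0.068022.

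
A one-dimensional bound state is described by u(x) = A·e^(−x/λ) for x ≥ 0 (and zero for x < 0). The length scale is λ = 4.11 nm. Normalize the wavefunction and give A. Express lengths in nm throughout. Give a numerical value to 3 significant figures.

The normalization condition is ∫|u|² dx = 1 from 0 to ∞.
With ∫₀^∞ x^0 e^(−αx) dx = 0!/α^1, ∫|u|² dx = A²·(λ/2).
Setting this equal to 1 gives A² = 1/(λ/2).
With λ = 4.11: A² = 0.4866 and A = 0.6976.

A ≈ 0.698 nm^(-1/2)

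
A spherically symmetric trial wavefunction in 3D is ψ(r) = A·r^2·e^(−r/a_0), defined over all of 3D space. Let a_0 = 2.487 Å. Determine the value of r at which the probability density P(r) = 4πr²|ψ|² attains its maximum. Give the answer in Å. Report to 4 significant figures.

r ≈ 7.461 Å

The maximum of P(r) = 4πr²|ψ|² occurs where its derivative vanishes.
Solving yields r = 3·a_0.
With a_0 = 2.487, the most probable radial distance is 7.4610 Å.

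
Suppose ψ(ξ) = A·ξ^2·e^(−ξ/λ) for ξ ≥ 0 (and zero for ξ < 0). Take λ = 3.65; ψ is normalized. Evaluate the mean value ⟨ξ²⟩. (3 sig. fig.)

⟨ξ^2⟩ ≈ 99.9

By definition ⟨ξ²⟩ = ∫ ξ^2 |ψ(ξ)|² dξ.
Since the A² factors cancel between numerator and denominator, ⟨ξ²⟩ = 15·λ^2/2.
With λ = 3.65, ⟨ξ^2⟩ = 99.92.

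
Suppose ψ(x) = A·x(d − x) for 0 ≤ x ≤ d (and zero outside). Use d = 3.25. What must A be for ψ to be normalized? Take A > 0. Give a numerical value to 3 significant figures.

A ≈ 0.288

Normalization requires ∫|ψ|² dx = 1, integrated from 0 to d.
Carrying out the integral gives A² · d^5/30.
So A² = (d^5/30)^(−1).
With d = 3.25: A² = 0.08274 and A = 0.2876.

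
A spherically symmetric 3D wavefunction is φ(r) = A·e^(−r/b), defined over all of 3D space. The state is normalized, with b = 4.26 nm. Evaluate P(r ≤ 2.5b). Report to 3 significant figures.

P = ∫ |φ|² 4πr² dr over r ≤ 2.5b.
The full normalization integral is A²·[π·b^3] = 1, fixing A².
Let u = r/b; then A², 4π and the length scale all cancel, so P = ∫_{0}^{2.5} u^2·e^(-2·u) du ÷ ∫_{0}^{∞} u^2·e^(-2·u) du.
Using ∫ u^2·e^(-2·u) du = -(2·u^2 + 2·u + 1)·e^(-2·u)/4, the numerator is 1/4 - 37·e^(-5)/8 and the denominator is 1/4.
Taking the ratio yields P = 0.8753.

P ≈ 0.875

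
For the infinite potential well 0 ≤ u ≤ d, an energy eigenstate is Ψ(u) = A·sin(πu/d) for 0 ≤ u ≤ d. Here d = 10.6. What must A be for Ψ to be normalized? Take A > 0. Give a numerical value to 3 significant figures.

The normalization condition is ∫|Ψ|² du = 1 from 0 to d.
With ∫₀^d sin²(nπu/d) du = d/2, the integral (without the A² prefactor) comes out to d/2.
So A² = (d/2)^(−1).
Substituting d = 10.6 gives A² = 0.1887, so A = 0.4344.

A ≈ 0.434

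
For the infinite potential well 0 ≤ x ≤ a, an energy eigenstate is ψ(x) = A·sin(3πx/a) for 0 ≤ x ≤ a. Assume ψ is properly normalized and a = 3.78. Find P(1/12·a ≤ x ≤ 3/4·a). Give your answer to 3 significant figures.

The probability is P = ∫ |ψ|² dx over [1/12·a, 3/4·a].
Since A² = 1/(a/2), this is the region integral divided by the full normalization integral.
Substituting u = x/a, A² and the length scale cancel in the ratio: P = ∫_{1/12}^{3/4} sin(3·π·u)^2 du / ∫_{0}^{1} sin(3·π·u)^2 du.
Using ∫ sin(3·π·u)^2 du = u/2 - sin(6·π·u)/(12·π), the numerator is 1/3 and the denominator is 1/2.
Taking the ratio, P = 2/3.

P ≈ 0.667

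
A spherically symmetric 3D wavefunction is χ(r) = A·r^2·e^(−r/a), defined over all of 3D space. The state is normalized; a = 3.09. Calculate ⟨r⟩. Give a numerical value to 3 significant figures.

By definition ⟨r⟩ = ∫ r |χ(r)|² 4πr² dr.
Using ∫₀^∞ rⁿ e^(−αr) dr = n!/αⁿ⁺¹, since the A² factors cancel between numerator and denominator, ⟨r⟩ = 7·a/2.
Putting a = 3.09 gives 10.82.

⟨r⟩ ≈ 10.8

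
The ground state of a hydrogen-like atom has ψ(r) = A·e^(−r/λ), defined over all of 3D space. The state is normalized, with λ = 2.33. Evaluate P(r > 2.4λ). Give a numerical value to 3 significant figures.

P = ∫ |ψ|² 4πr² dr over r > 2.4λ.
Normalization gives A² = 1/(π·λ^3).
Substituting u = r/λ, A², 4π and the length scale all cancel in the ratio: P = ∫_{2.4}^{∞} u^2·e^(-2·u) du / ∫_{0}^{∞} u^2·e^(-2·u) du.
With ∫ u^2·e^(-2·u) du = -(2·u^2 + 2·u + 1)·e^(-2·u)/4 + C, the region integral is 433·e^(-24/5)/100 and the full one is 1/4.
The region integral divided by the full integral gives P = 0.1425.

P ≈ 0.143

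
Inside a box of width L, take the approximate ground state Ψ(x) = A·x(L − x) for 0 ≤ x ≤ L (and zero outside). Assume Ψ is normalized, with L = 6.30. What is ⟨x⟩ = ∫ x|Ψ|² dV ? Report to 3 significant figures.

⟨x⟩ = ∫ x |Ψ|² dx over the full domain.
Since the A² factors cancel between numerator and denominator, ⟨x⟩ = L/2.
Putting L = 6.30 gives 3.150.

⟨x⟩ ≈ 3.15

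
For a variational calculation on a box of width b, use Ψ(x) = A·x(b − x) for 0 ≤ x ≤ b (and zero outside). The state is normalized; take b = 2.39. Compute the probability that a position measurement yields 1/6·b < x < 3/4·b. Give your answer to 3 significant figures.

P ≈ 0.861

The probability is P = ∫ |Ψ|² dx over [1/6·b, 3/4·b].
Since A² = 1/(b^5/30), this is the region integral divided by the full normalization integral.
In terms of u = x/b (A² and the length scale cancel between numerator and denominator), P = [∫_{1/6}^{3/4} u^2·(1 - u)^2 du] / [∫_{0}^{1} u^2·(1 - u)^2 du].
An antiderivative of u^2·(1 - u)^2 is u^3·(6·u^2 - 15·u + 10)/30; evaluating from 1/6 to 3/4 gives ≈ 0.028700, while the full integral is 1/30.
The result is P = 0.8610.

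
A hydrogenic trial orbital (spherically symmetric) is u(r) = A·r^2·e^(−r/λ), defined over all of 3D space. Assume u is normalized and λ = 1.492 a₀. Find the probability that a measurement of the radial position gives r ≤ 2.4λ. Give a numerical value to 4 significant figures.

P ≈ 0.2092

P = ∫ |u|² 4πr² dr over r ≤ 2.4λ.
A² is fixed by ∫₀^∞ 4πr²|u|² dr = 1, i.e. A² = (45·π·λ^7/2)^(−1).
Let t = r/λ; then A², 4π and the length scale all cancel, so P = ∫_{0}^{2.4} t^6·e^(-2·t) dt ÷ ∫_{0}^{∞} t^6·e^(-2·t) dt.
With ∫ t^6·e^(-2·t) dt = -(4·t^6 + 12·t^5 + 30·t^4 + 60·t^3 + 90·t^2 + 90·t + 45)·e^(-2·t)/8 + C, the region integral is ≈ 1.17672 and the full one is 45/8.
The region integral divided by the full integral gives P = 0.20920.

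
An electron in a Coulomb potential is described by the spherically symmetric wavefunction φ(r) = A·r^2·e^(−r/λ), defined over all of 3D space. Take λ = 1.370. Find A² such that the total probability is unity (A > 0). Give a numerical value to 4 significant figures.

The normalization condition is ∫|φ|² 4πr² dr = 1 from 0 to ∞.
The angular integral contributes 4π, leaving ∫₀^∞ r²|φ|² dr.
With ∫₀^∞ r^6 e^(−αr) dr = 6!/α^7, with φ = A·r^2·e^(−r/λ), the integral evaluates to A²·[45·π·λ^7/2].
Substituting λ = 1.370 gives A² = 0.0015618, so A = 0.039520.

A^2 ≈ 0.001562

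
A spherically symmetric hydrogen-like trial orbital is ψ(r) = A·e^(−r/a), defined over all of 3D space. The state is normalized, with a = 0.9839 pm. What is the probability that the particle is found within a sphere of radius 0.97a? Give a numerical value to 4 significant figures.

P ≈ 0.3071

With dV = 4πr²dr, the probability is ∫|ψ|² dV over r ≤ 0.97a.
A² is fixed by ∫₀^∞ 4πr²|ψ|² dr = 1, i.e. A² = (π·a^3)^(−1).
Let u = r/a; then A², 4π and the length scale all cancel, so P = ∫_{0}^{0.97} u^2·e^(-2·u) du ÷ ∫_{0}^{∞} u^2·e^(-2·u) du.
With ∫ u^2·e^(-2·u) du = -(2·u^2 + 2·u + 1)·e^(-2·u)/4 + C, the region integral is ≈ 0.0767721 and the full one is 1/4.
The region integral divided by the full integral gives P = 0.30709.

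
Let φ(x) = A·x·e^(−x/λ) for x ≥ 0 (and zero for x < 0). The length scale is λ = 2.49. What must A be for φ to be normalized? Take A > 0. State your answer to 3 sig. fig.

Require ∫ |φ|² dx = 1 over the whole domain.
Carrying out the integral gives A² · λ^3/4.
With λ = 2.49: A² = 0.2591 and A = 0.5090.

A ≈ 0.509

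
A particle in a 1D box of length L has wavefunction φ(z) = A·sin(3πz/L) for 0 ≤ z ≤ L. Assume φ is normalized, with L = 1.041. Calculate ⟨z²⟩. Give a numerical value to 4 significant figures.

⟨z²⟩ = ∫ z^2 |φ|² dz over the full domain.
The ratio of the moment integral to the normalization integral gives ⟨z²⟩ = -L^2/(18·π^2) + L^2/3.
Putting L = 1.041 gives 0.35513.

⟨z^2⟩ ≈ 0.3551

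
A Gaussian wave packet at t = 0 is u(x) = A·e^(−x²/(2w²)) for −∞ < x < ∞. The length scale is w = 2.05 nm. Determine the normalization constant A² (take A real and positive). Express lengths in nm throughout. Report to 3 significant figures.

We need A² ∫|f|² dx = 1, taking the integral from −∞ to ∞.
Differentiating ∫e^(−αx²) dx = √(π/α) under α to get the higher moments, carrying out the integral gives A² · √(π)·w.
So A² = (√(π)·w)^(−1).
Substituting w = 2.05 gives A² = 0.2752, so A = 0.5246.

A^2 ≈ 0.275 nm^(-1)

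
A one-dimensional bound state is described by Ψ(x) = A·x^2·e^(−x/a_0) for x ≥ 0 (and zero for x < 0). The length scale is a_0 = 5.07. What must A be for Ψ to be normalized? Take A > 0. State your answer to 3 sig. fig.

A ≈ 0.0200

Require ∫ |Ψ|² dx = 1 over the whole domain.
With ∫₀^∞ x^4 e^(−αx) dx = 4!/α^5, the integral (without the A² prefactor) comes out to 3·a_0^5/4.
So A² = (3·a_0^5/4)^(−1).
Plugging in a_0 = 5.07 yields A = 0.01995.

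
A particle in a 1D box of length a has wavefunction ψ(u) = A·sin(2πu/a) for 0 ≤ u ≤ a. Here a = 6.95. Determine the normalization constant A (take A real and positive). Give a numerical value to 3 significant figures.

A ≈ 0.536

Require ∫ |ψ|² du = 1 over the whole domain.
With ∫₀^a sin²(nπu/a) du = a/2, carrying out the integral gives A² · a/2.
Hence A² = 1/[a/2].
With a = 6.95: A² = 0.2878 and A = 0.5364.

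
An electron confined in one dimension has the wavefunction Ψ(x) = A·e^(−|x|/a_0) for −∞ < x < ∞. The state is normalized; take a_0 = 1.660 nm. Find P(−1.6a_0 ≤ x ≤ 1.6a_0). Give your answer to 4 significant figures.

The probability is P = ∫ |Ψ|² dx over [−1.6a_0, 1.6a_0].
The normalization integral ∫|Ψ|²dx over the whole domain equals a_0·A², and A² cancels in the ratio.
Both integrals are even about x = 0, so only the x ≥ 0 halves are needed (the factors of 2 cancel). In terms of u = x/a_0 (A² and the length scale cancel between numerator and denominator), P = [∫_{0}^{1.6} e^(-2·u) du] / [∫_{0}^{∞} e^(-2·u) du].
Using ∫ e^(-2·u) du = -e^(-2·u)/2, the numerator is 1/2 - e^(-16/5)/2 and the denominator is 1/2.
The result is P = 0.95924.

P ≈ 0.9592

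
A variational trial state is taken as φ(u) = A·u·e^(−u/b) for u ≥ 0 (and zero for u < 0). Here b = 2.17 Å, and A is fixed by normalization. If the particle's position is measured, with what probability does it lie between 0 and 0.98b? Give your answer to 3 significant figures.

P = ∫_{0}^{0.98b} |φ(u)|² du.
The normalization integral ∫|φ|²du over the whole domain equals b^3/4·A², and A² cancels in the ratio.
In terms of t = u/b (A² and the length scale cancel between numerator and denominator), P = [∫_{0}^{0.98} t^2·e^(-2·t) dt] / [∫_{0}^{∞} t^2·e^(-2·t) dt].
Using ∫ t^2·e^(-2·t) dt = -(2·t^2 + 2·t + 1)·e^(-2·t)/4, the numerator is 1/4 - 6101·e^(-49/25)/5000 and the denominator is 1/4.
The result is P = 0.3125.

P ≈ 0.312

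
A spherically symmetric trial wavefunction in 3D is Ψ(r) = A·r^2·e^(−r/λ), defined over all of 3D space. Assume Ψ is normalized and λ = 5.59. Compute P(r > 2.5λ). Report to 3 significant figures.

P ≈ 0.762

With dV = 4πr²dr, the probability is ∫|Ψ|² dV over r > 2.5λ.
A² is fixed by ∫₀^∞ 4πr²|Ψ|² dr = 1, i.e. A² = (45·π·λ^7/2)^(−1).
Substituting u = r/λ, A², 4π and the length scale all cancel in the ratio: P = ∫_{2.5}^{∞} u^6·e^(-2·u) du / ∫_{0}^{∞} u^6·e^(-2·u) du.
Using ∫ u^6·e^(-2·u) du = -(4·u^6 + 12·u^5 + 30·u^4 + 60·u^3 + 90·u^2 + 90·u + 45)·e^(-2·u)/8, the numerator is ≈ 4.2873 and the denominator is 45/8.
Taking the ratio yields P = 0.7622.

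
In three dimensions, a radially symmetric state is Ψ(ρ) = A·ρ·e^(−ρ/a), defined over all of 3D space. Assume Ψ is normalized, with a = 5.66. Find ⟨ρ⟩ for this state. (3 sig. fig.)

The expectation value is the |Ψ|²-weighted average of ρ: ∫ ρ|Ψ|² 4πρ² dρ.
Since the A² factors cancel between numerator and denominator, ⟨ρ⟩ = 5·a/2.
With a = 5.66, ⟨ρ⟩ = 14.15.

⟨ρ⟩ ≈ 14.2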